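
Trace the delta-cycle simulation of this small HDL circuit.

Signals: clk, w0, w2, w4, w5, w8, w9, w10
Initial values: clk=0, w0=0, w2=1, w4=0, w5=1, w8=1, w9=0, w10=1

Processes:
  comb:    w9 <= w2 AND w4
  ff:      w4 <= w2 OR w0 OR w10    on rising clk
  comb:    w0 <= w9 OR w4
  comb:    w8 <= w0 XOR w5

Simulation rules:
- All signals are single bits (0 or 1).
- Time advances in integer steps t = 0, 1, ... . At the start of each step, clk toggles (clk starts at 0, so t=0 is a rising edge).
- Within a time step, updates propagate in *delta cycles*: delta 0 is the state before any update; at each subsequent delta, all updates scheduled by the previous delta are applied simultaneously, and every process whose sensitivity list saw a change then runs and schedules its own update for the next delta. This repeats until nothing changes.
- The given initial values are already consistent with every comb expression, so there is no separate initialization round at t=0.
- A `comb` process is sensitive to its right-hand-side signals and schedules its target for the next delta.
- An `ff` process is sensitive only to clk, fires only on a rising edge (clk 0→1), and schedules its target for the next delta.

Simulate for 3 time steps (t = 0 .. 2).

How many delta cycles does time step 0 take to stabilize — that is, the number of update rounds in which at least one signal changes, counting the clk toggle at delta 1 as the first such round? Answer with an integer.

4

[bits: clk,w9,w10,w4,w0,w2,w5,w8]
t=0: Δ0=00100111 Δ1=10100111 Δ2=10110111 Δ3=11111111 Δ4=11111110 | 4Δ
t=1: Δ0=11111110 Δ1=01111110 | 1Δ
t=2: Δ0=01111110 Δ1=11111110 | 1Δ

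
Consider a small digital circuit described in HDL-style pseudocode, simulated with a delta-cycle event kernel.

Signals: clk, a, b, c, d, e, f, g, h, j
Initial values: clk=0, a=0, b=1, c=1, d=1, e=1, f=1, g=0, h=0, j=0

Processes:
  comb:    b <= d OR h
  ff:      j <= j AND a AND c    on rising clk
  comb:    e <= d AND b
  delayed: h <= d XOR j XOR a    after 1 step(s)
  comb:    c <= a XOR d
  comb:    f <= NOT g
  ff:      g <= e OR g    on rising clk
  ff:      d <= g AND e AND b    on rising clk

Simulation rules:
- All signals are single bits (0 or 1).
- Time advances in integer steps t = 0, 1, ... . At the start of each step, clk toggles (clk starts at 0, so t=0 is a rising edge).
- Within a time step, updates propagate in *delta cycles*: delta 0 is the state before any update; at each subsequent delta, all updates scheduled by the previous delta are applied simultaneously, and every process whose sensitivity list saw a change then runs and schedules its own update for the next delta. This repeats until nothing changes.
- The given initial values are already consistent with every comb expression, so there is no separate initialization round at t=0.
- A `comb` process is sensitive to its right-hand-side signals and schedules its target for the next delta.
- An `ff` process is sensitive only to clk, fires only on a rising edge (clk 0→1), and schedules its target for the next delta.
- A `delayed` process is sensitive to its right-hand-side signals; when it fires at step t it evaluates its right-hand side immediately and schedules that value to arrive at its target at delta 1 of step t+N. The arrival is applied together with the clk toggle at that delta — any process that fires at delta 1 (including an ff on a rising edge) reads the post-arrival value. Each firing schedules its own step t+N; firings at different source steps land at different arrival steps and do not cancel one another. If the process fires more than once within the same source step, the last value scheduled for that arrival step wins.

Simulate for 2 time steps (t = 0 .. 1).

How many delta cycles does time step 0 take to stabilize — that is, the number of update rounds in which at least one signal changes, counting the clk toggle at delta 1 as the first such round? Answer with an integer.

t0.Δ0 clk=0 g=0 h=0 j=0 d=1 b=1 c=1 f=1 e=1 a=0
t0.Δ1 clk=1 g=0 h=0 j=0 d=1 b=1 c=1 f=1 e=1 a=0
t0.Δ2 clk=1 g=1 h=0 j=0 d=0 b=1 c=1 f=1 e=1 a=0
t0.Δ3 clk=1 g=1 h=0 j=0 d=0 b=0 c=0 f=0 e=0 a=0
t1.Δ0 clk=1 g=1 h=0 j=0 d=0 b=0 c=0 f=0 e=0 a=0
t1.Δ1 clk=0 g=1 h=0 j=0 d=0 b=0 c=0 f=0 e=0 a=0

3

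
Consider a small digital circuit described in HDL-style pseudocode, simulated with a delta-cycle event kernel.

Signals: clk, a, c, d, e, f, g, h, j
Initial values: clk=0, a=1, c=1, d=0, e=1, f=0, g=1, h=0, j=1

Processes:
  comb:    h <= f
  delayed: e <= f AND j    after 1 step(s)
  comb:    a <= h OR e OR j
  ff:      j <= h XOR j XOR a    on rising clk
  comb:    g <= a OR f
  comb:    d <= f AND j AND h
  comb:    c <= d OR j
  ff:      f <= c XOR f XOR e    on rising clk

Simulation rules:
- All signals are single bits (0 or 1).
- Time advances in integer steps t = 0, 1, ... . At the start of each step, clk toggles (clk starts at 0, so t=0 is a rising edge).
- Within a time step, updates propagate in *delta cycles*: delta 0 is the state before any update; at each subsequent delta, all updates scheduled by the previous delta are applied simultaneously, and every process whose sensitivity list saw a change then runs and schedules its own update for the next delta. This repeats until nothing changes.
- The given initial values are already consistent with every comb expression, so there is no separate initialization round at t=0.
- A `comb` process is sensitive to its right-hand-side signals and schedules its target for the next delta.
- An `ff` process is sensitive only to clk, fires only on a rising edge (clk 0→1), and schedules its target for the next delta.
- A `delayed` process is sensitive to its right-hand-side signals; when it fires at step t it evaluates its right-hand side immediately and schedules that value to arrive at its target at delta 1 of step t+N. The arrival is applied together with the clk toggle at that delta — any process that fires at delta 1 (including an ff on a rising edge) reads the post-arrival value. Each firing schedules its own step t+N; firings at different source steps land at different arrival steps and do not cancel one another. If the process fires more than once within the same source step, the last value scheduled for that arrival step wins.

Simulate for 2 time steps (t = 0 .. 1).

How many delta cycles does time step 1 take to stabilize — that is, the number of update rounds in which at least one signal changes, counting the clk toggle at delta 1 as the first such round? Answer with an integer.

3

[bits: h,d,f,e,g,j,clk,a,c]
t=0: Δ0=000111011 Δ1=000111111 Δ2=000110111 Δ3=000110110 | 3Δ
t=1: Δ0=000110110 Δ1=000010010 Δ2=000010000 Δ3=000000000 | 3Δ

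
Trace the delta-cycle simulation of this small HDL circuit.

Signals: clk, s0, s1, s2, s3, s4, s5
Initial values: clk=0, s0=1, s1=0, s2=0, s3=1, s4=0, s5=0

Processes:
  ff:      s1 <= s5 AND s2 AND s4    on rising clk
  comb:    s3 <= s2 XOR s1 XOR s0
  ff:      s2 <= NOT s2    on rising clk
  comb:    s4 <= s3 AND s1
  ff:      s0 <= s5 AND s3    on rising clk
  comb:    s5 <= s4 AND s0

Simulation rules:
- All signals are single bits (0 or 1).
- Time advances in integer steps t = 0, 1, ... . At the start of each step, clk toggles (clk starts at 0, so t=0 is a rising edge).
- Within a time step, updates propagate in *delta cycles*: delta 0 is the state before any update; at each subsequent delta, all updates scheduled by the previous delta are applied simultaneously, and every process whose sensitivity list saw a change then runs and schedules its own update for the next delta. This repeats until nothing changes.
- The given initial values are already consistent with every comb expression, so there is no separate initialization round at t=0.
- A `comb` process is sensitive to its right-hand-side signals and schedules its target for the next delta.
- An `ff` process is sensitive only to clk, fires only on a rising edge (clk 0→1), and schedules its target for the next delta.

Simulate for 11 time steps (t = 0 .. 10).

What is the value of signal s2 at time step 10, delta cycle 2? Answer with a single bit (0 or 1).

0

t0.Δ0 s0=1 s2=0 clk=0 s5=0 s3=1 s1=0 s4=0
t0.Δ1 s0=1 s2=0 clk=1 s5=0 s3=1 s1=0 s4=0
t0.Δ2 s0=0 s2=1 clk=1 s5=0 s3=1 s1=0 s4=0
t1.Δ0 s0=0 s2=1 clk=1 s5=0 s3=1 s1=0 s4=0
t1.Δ1 s0=0 s2=1 clk=0 s5=0 s3=1 s1=0 s4=0
t2.Δ0 s0=0 s2=1 clk=0 s5=0 s3=1 s1=0 s4=0
t2.Δ1 s0=0 s2=1 clk=1 s5=0 s3=1 s1=0 s4=0
t2.Δ2 s0=0 s2=0 clk=1 s5=0 s3=1 s1=0 s4=0
t2.Δ3 s0=0 s2=0 clk=1 s5=0 s3=0 s1=0 s4=0
t3.Δ0 s0=0 s2=0 clk=1 s5=0 s3=0 s1=0 s4=0
t3.Δ1 s0=0 s2=0 clk=0 s5=0 s3=0 s1=0 s4=0
t4.Δ0 s0=0 s2=0 clk=0 s5=0 s3=0 s1=0 s4=0
t4.Δ1 s0=0 s2=0 clk=1 s5=0 s3=0 s1=0 s4=0
t4.Δ2 s0=0 s2=1 clk=1 s5=0 s3=0 s1=0 s4=0
t4.Δ3 s0=0 s2=1 clk=1 s5=0 s3=1 s1=0 s4=0
t5.Δ0 s0=0 s2=1 clk=1 s5=0 s3=1 s1=0 s4=0
t5.Δ1 s0=0 s2=1 clk=0 s5=0 s3=1 s1=0 s4=0
t6.Δ0 s0=0 s2=1 clk=0 s5=0 s3=1 s1=0 s4=0
t6.Δ1 s0=0 s2=1 clk=1 s5=0 s3=1 s1=0 s4=0
t6.Δ2 s0=0 s2=0 clk=1 s5=0 s3=1 s1=0 s4=0
t6.Δ3 s0=0 s2=0 clk=1 s5=0 s3=0 s1=0 s4=0
t7.Δ0 s0=0 s2=0 clk=1 s5=0 s3=0 s1=0 s4=0
t7.Δ1 s0=0 s2=0 clk=0 s5=0 s3=0 s1=0 s4=0
t8.Δ0 s0=0 s2=0 clk=0 s5=0 s3=0 s1=0 s4=0
t8.Δ1 s0=0 s2=0 clk=1 s5=0 s3=0 s1=0 s4=0
t8.Δ2 s0=0 s2=1 clk=1 s5=0 s3=0 s1=0 s4=0
t8.Δ3 s0=0 s2=1 clk=1 s5=0 s3=1 s1=0 s4=0
t9.Δ0 s0=0 s2=1 clk=1 s5=0 s3=1 s1=0 s4=0
t9.Δ1 s0=0 s2=1 clk=0 s5=0 s3=1 s1=0 s4=0
t10.Δ0 s0=0 s2=1 clk=0 s5=0 s3=1 s1=0 s4=0
t10.Δ1 s0=0 s2=1 clk=1 s5=0 s3=1 s1=0 s4=0
t10.Δ2 s0=0 s2=0 clk=1 s5=0 s3=1 s1=0 s4=0
t10.Δ3 s0=0 s2=0 clk=1 s5=0 s3=0 s1=0 s4=0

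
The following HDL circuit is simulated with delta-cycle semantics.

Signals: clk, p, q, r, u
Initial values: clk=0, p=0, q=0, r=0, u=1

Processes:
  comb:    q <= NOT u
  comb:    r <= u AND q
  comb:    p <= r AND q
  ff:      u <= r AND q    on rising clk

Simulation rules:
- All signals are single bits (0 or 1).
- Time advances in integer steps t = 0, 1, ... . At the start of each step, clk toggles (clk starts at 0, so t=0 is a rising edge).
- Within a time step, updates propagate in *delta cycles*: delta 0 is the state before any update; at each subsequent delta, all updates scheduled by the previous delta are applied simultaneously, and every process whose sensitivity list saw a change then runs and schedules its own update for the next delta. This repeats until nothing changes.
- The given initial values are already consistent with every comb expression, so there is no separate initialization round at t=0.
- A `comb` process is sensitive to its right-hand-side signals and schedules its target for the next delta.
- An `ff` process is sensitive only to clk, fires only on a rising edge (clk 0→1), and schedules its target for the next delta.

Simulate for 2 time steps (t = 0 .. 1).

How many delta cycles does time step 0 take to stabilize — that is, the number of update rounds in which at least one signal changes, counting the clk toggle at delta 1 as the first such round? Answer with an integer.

t0.Δ0 u=1 clk=0 p=0 r=0 q=0
t0.Δ1 u=1 clk=1 p=0 r=0 q=0
t0.Δ2 u=0 clk=1 p=0 r=0 q=0
t0.Δ3 u=0 clk=1 p=0 r=0 q=1
t1.Δ0 u=0 clk=1 p=0 r=0 q=1
t1.Δ1 u=0 clk=0 p=0 r=0 q=1

3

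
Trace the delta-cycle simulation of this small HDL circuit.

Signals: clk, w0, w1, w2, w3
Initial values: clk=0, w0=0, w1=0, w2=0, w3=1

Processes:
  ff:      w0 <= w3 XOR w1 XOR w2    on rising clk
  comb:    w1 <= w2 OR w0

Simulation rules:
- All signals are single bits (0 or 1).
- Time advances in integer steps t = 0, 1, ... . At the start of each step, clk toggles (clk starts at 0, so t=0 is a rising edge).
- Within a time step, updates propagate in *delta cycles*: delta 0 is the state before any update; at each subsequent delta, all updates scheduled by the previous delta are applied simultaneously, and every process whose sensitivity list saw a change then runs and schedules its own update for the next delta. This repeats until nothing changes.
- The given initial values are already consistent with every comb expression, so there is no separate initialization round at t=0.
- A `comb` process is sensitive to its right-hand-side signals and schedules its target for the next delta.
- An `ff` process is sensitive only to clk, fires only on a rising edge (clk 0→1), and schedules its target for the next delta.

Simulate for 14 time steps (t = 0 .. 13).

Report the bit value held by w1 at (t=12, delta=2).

[bits: w0,clk,w2,w1,w3]
t=0: Δ0=00001 Δ1=01001 Δ2=11001 Δ3=11011 | 3Δ
t=1: Δ0=11011 Δ1=10011 | 1Δ
t=2: Δ0=10011 Δ1=11011 Δ2=01011 Δ3=01001 | 3Δ
t=3: Δ0=01001 Δ1=00001 | 1Δ
t=4: Δ0=00001 Δ1=01001 Δ2=11001 Δ3=11011 | 3Δ
t=5: Δ0=11011 Δ1=10011 | 1Δ
t=6: Δ0=10011 Δ1=11011 Δ2=01011 Δ3=01001 | 3Δ
t=7: Δ0=01001 Δ1=00001 | 1Δ
t=8: Δ0=00001 Δ1=01001 Δ2=11001 Δ3=11011 | 3Δ
t=9: Δ0=11011 Δ1=10011 | 1Δ
t=10: Δ0=10011 Δ1=11011 Δ2=01011 Δ3=01001 | 3Δ
t=11: Δ0=01001 Δ1=00001 | 1Δ
t=12: Δ0=00001 Δ1=01001 Δ2=11001 Δ3=11011 | 3Δ
t=13: Δ0=11011 Δ1=10011 | 1Δ

0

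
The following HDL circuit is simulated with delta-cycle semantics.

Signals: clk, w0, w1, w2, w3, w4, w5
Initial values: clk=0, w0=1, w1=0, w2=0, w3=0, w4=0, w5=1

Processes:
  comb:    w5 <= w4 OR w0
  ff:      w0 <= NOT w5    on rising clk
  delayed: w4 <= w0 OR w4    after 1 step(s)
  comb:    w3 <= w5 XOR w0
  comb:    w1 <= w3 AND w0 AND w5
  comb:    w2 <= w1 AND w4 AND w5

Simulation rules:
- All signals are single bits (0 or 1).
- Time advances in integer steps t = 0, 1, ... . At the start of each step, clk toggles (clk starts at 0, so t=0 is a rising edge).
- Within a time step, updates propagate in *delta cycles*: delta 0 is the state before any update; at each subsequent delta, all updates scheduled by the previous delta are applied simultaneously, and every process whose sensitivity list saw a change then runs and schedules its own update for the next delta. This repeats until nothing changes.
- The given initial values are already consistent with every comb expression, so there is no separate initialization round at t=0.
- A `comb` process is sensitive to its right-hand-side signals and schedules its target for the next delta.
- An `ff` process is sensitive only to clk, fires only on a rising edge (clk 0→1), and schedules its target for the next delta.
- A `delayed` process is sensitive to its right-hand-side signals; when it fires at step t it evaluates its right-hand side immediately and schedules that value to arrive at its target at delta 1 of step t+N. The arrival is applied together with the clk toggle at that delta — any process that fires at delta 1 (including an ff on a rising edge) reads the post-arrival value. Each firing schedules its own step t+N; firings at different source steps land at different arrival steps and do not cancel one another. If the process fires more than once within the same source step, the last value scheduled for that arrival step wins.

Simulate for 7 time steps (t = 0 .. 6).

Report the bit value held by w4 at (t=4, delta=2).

t=0 Δ0: w1=0 w0=1 clk=0 w3=0 w5=1 w2=0 w4=0
  Δ1: clk:0→1
  Δ2: w0:1→0
  Δ3: w3:0→1, w5:1→0
  Δ4: w3:1→0
  (4Δ to stable)
t=1 Δ0: w1=0 w0=0 clk=1 w3=0 w5=0 w2=0 w4=0
  Δ1: clk:1→0
  (1Δ to stable)
t=2 Δ0: w1=0 w0=0 clk=0 w3=0 w5=0 w2=0 w4=0
  Δ1: clk:0→1
  Δ2: w0:0→1
  Δ3: w3:0→1, w5:0→1
  Δ4: w1:0→1, w3:1→0
  Δ5: w1:1→0
  (5Δ to stable)
t=3 Δ0: w1=0 w0=1 clk=1 w3=0 w5=1 w2=0 w4=0
  Δ1: clk:1→0, w4:0→1
  (1Δ to stable)
t=4 Δ0: w1=0 w0=1 clk=0 w3=0 w5=1 w2=0 w4=1
  Δ1: clk:0→1
  Δ2: w0:1→0
  Δ3: w3:0→1
  (3Δ to stable)
t=5 Δ0: w1=0 w0=0 clk=1 w3=1 w5=1 w2=0 w4=1
  Δ1: clk:1→0
  (1Δ to stable)
t=6 Δ0: w1=0 w0=0 clk=0 w3=1 w5=1 w2=0 w4=1
  Δ1: clk:0→1
  (1Δ to stable)

1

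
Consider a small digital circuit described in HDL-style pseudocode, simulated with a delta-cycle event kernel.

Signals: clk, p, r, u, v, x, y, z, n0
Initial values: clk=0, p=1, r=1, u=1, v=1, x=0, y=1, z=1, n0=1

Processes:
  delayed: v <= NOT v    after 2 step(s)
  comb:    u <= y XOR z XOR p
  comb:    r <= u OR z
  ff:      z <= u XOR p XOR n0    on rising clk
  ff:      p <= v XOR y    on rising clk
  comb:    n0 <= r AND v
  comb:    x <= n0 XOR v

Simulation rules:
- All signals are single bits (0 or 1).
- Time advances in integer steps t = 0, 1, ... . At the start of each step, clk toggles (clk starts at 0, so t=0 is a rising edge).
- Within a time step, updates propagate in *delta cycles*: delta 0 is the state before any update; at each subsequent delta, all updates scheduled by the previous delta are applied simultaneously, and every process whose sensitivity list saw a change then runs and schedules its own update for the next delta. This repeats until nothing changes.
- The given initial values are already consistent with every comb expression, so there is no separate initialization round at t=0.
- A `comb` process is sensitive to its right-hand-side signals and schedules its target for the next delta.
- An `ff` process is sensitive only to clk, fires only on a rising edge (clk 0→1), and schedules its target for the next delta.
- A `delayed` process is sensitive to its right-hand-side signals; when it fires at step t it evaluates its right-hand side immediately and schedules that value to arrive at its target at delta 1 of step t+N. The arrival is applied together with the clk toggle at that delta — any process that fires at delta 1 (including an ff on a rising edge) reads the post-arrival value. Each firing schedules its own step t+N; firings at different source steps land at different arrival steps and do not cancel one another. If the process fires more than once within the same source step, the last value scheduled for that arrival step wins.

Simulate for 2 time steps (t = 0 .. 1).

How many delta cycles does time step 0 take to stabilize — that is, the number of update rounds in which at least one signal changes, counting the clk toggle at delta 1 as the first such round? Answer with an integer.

[bits: y,p,u,v,r,clk,n0,x,z]
t=0: Δ0=111110101 Δ1=111111101 Δ2=101111101 Δ3=100111101 | 3Δ
t=1: Δ0=100111101 Δ1=100110101 | 1Δ

3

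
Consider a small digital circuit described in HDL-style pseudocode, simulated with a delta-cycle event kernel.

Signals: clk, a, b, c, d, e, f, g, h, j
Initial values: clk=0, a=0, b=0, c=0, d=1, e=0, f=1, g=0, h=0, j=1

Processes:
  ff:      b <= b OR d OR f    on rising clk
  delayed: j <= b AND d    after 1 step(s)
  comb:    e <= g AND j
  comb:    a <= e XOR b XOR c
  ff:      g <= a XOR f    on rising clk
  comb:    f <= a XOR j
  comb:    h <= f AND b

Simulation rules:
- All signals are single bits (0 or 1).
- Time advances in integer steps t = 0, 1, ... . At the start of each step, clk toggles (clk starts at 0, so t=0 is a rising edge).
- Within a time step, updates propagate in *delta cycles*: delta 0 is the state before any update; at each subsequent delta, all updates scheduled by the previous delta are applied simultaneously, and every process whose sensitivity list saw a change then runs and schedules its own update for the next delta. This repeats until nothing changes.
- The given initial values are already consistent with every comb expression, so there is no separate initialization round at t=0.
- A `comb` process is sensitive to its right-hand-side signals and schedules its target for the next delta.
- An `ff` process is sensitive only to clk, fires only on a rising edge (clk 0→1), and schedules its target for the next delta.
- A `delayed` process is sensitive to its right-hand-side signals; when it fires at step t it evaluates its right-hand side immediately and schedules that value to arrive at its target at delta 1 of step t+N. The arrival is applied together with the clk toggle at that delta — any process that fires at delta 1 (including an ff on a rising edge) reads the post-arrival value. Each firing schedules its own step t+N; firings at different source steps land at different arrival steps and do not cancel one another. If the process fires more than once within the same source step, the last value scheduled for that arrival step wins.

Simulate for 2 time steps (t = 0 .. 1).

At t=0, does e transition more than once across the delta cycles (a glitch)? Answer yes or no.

no

t=0 Δ0: a=0 h=0 e=0 clk=0 j=1 b=0 d=1 f=1 c=0 g=0
  Δ1: clk:0→1
  Δ2: b:0→1, g:0→1
  Δ3: a:0→1, h:0→1, e:0→1
  Δ4: a:1→0, f:1→0
  Δ5: h:1→0, f:0→1
  Δ6: h:0→1
  (6Δ to stable)
t=1 Δ0: a=0 h=1 e=1 clk=1 j=1 b=1 d=1 f=1 c=0 g=1
  Δ1: clk:1→0
  (1Δ to stable)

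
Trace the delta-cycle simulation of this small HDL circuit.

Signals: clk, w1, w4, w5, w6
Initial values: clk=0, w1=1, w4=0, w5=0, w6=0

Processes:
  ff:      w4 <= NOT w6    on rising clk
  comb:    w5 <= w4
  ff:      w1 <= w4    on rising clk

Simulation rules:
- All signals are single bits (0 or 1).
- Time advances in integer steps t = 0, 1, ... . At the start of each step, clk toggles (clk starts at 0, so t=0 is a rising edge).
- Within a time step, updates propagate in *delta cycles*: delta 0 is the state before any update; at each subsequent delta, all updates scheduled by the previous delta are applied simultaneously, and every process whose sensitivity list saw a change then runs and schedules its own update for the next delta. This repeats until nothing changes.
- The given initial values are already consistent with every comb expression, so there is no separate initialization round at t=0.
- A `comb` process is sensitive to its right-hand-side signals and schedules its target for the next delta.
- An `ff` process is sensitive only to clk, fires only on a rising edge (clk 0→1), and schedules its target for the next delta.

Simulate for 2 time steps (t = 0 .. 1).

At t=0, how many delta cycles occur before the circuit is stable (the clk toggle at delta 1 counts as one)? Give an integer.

3

t=0 Δ0: w6=0 w5=0 clk=0 w4=0 w1=1
  Δ1: clk:0→1
  Δ2: w4:0→1, w1:1→0
  Δ3: w5:0→1
  (3Δ to stable)
t=1 Δ0: w6=0 w5=1 clk=1 w4=1 w1=0
  Δ1: clk:1→0
  (1Δ to stable)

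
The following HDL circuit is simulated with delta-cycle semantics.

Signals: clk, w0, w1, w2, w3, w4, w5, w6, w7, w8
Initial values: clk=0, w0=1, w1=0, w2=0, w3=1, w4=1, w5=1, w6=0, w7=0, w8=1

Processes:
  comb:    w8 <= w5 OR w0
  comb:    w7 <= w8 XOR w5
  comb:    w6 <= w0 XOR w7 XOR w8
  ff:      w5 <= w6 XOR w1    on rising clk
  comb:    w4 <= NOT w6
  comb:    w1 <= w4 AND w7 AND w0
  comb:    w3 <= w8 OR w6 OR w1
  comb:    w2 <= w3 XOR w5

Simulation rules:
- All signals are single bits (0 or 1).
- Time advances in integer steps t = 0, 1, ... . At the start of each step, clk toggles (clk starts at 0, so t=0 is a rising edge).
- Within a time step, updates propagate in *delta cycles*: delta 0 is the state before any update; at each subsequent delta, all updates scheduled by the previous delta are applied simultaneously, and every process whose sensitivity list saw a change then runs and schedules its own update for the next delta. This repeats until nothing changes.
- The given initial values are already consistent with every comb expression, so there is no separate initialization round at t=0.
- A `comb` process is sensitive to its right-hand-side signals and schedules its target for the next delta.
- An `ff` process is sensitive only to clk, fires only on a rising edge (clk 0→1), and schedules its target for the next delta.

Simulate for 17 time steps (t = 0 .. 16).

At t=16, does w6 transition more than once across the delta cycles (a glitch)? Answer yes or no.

t=0 Δ0: w4=1 w3=1 w8=1 w5=1 w7=0 clk=0 w2=0 w6=0 w1=0 w0=1
  Δ1: clk:0→1
  Δ2: w5:1→0
  Δ3: w7:0→1, w2:0→1
  Δ4: w6:0→1, w1:0→1
  Δ5: w4:1→0
  Δ6: w1:1→0
  (6Δ to stable)
t=1 Δ0: w4=0 w3=1 w8=1 w5=0 w7=1 clk=1 w2=1 w6=1 w1=0 w0=1
  Δ1: clk:1→0
  (1Δ to stable)
t=2 Δ0: w4=0 w3=1 w8=1 w5=0 w7=1 clk=0 w2=1 w6=1 w1=0 w0=1
  Δ1: clk:0→1
  Δ2: w5:0→1
  Δ3: w7:1→0, w2:1→0
  Δ4: w6:1→0
  Δ5: w4:0→1
  (5Δ to stable)
t=3 Δ0: w4=1 w3=1 w8=1 w5=1 w7=0 clk=1 w2=0 w6=0 w1=0 w0=1
  Δ1: clk:1→0
  (1Δ to stable)
t=4 Δ0: w4=1 w3=1 w8=1 w5=1 w7=0 clk=0 w2=0 w6=0 w1=0 w0=1
  Δ1: clk:0→1
  Δ2: w5:1→0
  Δ3: w7:0→1, w2:0→1
  Δ4: w6:0→1, w1:0→1
  Δ5: w4:1→0
  Δ6: w1:1→0
  (6Δ to stable)
t=5 Δ0: w4=0 w3=1 w8=1 w5=0 w7=1 clk=1 w2=1 w6=1 w1=0 w0=1
  Δ1: clk:1→0
  (1Δ to stable)
t=6 Δ0: w4=0 w3=1 w8=1 w5=0 w7=1 clk=0 w2=1 w6=1 w1=0 w0=1
  Δ1: clk:0→1
  Δ2: w5:0→1
  Δ3: w7:1→0, w2:1→0
  Δ4: w6:1→0
  Δ5: w4:0→1
  (5Δ to stable)
t=7 Δ0: w4=1 w3=1 w8=1 w5=1 w7=0 clk=1 w2=0 w6=0 w1=0 w0=1
  Δ1: clk:1→0
  (1Δ to stable)
t=8 Δ0: w4=1 w3=1 w8=1 w5=1 w7=0 clk=0 w2=0 w6=0 w1=0 w0=1
  Δ1: clk:0→1
  Δ2: w5:1→0
  Δ3: w7:0→1, w2:0→1
  Δ4: w6:0→1, w1:0→1
  Δ5: w4:1→0
  Δ6: w1:1→0
  (6Δ to stable)
t=9 Δ0: w4=0 w3=1 w8=1 w5=0 w7=1 clk=1 w2=1 w6=1 w1=0 w0=1
  Δ1: clk:1→0
  (1Δ to stable)
t=10 Δ0: w4=0 w3=1 w8=1 w5=0 w7=1 clk=0 w2=1 w6=1 w1=0 w0=1
  Δ1: clk:0→1
  Δ2: w5:0→1
  Δ3: w7:1→0, w2:1→0
  Δ4: w6:1→0
  Δ5: w4:0→1
  (5Δ to stable)
t=11 Δ0: w4=1 w3=1 w8=1 w5=1 w7=0 clk=1 w2=0 w6=0 w1=0 w0=1
  Δ1: clk:1→0
  (1Δ to stable)
t=12 Δ0: w4=1 w3=1 w8=1 w5=1 w7=0 clk=0 w2=0 w6=0 w1=0 w0=1
  Δ1: clk:0→1
  Δ2: w5:1→0
  Δ3: w7:0→1, w2:0→1
  Δ4: w6:0→1, w1:0→1
  Δ5: w4:1→0
  Δ6: w1:1→0
  (6Δ to stable)
t=13 Δ0: w4=0 w3=1 w8=1 w5=0 w7=1 clk=1 w2=1 w6=1 w1=0 w0=1
  Δ1: clk:1→0
  (1Δ to stable)
t=14 Δ0: w4=0 w3=1 w8=1 w5=0 w7=1 clk=0 w2=1 w6=1 w1=0 w0=1
  Δ1: clk:0→1
  Δ2: w5:0→1
  Δ3: w7:1→0, w2:1→0
  Δ4: w6:1→0
  Δ5: w4:0→1
  (5Δ to stable)
t=15 Δ0: w4=1 w3=1 w8=1 w5=1 w7=0 clk=1 w2=0 w6=0 w1=0 w0=1
  Δ1: clk:1→0
  (1Δ to stable)
t=16 Δ0: w4=1 w3=1 w8=1 w5=1 w7=0 clk=0 w2=0 w6=0 w1=0 w0=1
  Δ1: clk:0→1
  Δ2: w5:1→0
  Δ3: w7:0→1, w2:0→1
  Δ4: w6:0→1, w1:0→1
  Δ5: w4:1→0
  Δ6: w1:1→0
  (6Δ to stable)

no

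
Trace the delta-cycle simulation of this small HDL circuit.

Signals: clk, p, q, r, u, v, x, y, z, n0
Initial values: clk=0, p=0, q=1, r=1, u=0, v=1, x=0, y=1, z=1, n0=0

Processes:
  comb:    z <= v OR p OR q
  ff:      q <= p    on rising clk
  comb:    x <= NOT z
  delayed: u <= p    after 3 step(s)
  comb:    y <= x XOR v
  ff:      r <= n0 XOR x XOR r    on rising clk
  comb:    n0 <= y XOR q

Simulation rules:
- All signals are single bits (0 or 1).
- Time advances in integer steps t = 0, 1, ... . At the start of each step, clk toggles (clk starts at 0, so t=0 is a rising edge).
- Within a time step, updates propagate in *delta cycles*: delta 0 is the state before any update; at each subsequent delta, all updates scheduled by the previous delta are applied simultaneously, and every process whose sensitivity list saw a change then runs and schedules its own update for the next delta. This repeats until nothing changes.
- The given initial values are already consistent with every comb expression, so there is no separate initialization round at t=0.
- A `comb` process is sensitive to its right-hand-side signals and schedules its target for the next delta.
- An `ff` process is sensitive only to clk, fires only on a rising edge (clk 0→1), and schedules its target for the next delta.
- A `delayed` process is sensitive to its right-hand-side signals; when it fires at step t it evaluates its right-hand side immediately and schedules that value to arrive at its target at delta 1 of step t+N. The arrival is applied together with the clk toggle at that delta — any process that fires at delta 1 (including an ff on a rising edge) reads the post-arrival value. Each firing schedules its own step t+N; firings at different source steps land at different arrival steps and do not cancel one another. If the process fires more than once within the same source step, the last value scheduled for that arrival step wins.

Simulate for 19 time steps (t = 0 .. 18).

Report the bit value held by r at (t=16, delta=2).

t0.Δ0 p=0 v=1 z=1 r=1 q=1 u=0 clk=0 x=0 y=1 n0=0
t0.Δ1 p=0 v=1 z=1 r=1 q=1 u=0 clk=1 x=0 y=1 n0=0
t0.Δ2 p=0 v=1 z=1 r=1 q=0 u=0 clk=1 x=0 y=1 n0=0
t0.Δ3 p=0 v=1 z=1 r=1 q=0 u=0 clk=1 x=0 y=1 n0=1
t1.Δ0 p=0 v=1 z=1 r=1 q=0 u=0 clk=1 x=0 y=1 n0=1
t1.Δ1 p=0 v=1 z=1 r=1 q=0 u=0 clk=0 x=0 y=1 n0=1
t2.Δ0 p=0 v=1 z=1 r=1 q=0 u=0 clk=0 x=0 y=1 n0=1
t2.Δ1 p=0 v=1 z=1 r=1 q=0 u=0 clk=1 x=0 y=1 n0=1
t2.Δ2 p=0 v=1 z=1 r=0 q=0 u=0 clk=1 x=0 y=1 n0=1
t3.Δ0 p=0 v=1 z=1 r=0 q=0 u=0 clk=1 x=0 y=1 n0=1
t3.Δ1 p=0 v=1 z=1 r=0 q=0 u=0 clk=0 x=0 y=1 n0=1
t4.Δ0 p=0 v=1 z=1 r=0 q=0 u=0 clk=0 x=0 y=1 n0=1
t4.Δ1 p=0 v=1 z=1 r=0 q=0 u=0 clk=1 x=0 y=1 n0=1
t4.Δ2 p=0 v=1 z=1 r=1 q=0 u=0 clk=1 x=0 y=1 n0=1
t5.Δ0 p=0 v=1 z=1 r=1 q=0 u=0 clk=1 x=0 y=1 n0=1
t5.Δ1 p=0 v=1 z=1 r=1 q=0 u=0 clk=0 x=0 y=1 n0=1
t6.Δ0 p=0 v=1 z=1 r=1 q=0 u=0 clk=0 x=0 y=1 n0=1
t6.Δ1 p=0 v=1 z=1 r=1 q=0 u=0 clk=1 x=0 y=1 n0=1
t6.Δ2 p=0 v=1 z=1 r=0 q=0 u=0 clk=1 x=0 y=1 n0=1
t7.Δ0 p=0 v=1 z=1 r=0 q=0 u=0 clk=1 x=0 y=1 n0=1
t7.Δ1 p=0 v=1 z=1 r=0 q=0 u=0 clk=0 x=0 y=1 n0=1
t8.Δ0 p=0 v=1 z=1 r=0 q=0 u=0 clk=0 x=0 y=1 n0=1
t8.Δ1 p=0 v=1 z=1 r=0 q=0 u=0 clk=1 x=0 y=1 n0=1
t8.Δ2 p=0 v=1 z=1 r=1 q=0 u=0 clk=1 x=0 y=1 n0=1
t9.Δ0 p=0 v=1 z=1 r=1 q=0 u=0 clk=1 x=0 y=1 n0=1
t9.Δ1 p=0 v=1 z=1 r=1 q=0 u=0 clk=0 x=0 y=1 n0=1
t10.Δ0 p=0 v=1 z=1 r=1 q=0 u=0 clk=0 x=0 y=1 n0=1
t10.Δ1 p=0 v=1 z=1 r=1 q=0 u=0 clk=1 x=0 y=1 n0=1
t10.Δ2 p=0 v=1 z=1 r=0 q=0 u=0 clk=1 x=0 y=1 n0=1
t11.Δ0 p=0 v=1 z=1 r=0 q=0 u=0 clk=1 x=0 y=1 n0=1
t11.Δ1 p=0 v=1 z=1 r=0 q=0 u=0 clk=0 x=0 y=1 n0=1
t12.Δ0 p=0 v=1 z=1 r=0 q=0 u=0 clk=0 x=0 y=1 n0=1
t12.Δ1 p=0 v=1 z=1 r=0 q=0 u=0 clk=1 x=0 y=1 n0=1
t12.Δ2 p=0 v=1 z=1 r=1 q=0 u=0 clk=1 x=0 y=1 n0=1
t13.Δ0 p=0 v=1 z=1 r=1 q=0 u=0 clk=1 x=0 y=1 n0=1
t13.Δ1 p=0 v=1 z=1 r=1 q=0 u=0 clk=0 x=0 y=1 n0=1
t14.Δ0 p=0 v=1 z=1 r=1 q=0 u=0 clk=0 x=0 y=1 n0=1
t14.Δ1 p=0 v=1 z=1 r=1 q=0 u=0 clk=1 x=0 y=1 n0=1
t14.Δ2 p=0 v=1 z=1 r=0 q=0 u=0 clk=1 x=0 y=1 n0=1
t15.Δ0 p=0 v=1 z=1 r=0 q=0 u=0 clk=1 x=0 y=1 n0=1
t15.Δ1 p=0 v=1 z=1 r=0 q=0 u=0 clk=0 x=0 y=1 n0=1
t16.Δ0 p=0 v=1 z=1 r=0 q=0 u=0 clk=0 x=0 y=1 n0=1
t16.Δ1 p=0 v=1 z=1 r=0 q=0 u=0 clk=1 x=0 y=1 n0=1
t16.Δ2 p=0 v=1 z=1 r=1 q=0 u=0 clk=1 x=0 y=1 n0=1
t17.Δ0 p=0 v=1 z=1 r=1 q=0 u=0 clk=1 x=0 y=1 n0=1
t17.Δ1 p=0 v=1 z=1 r=1 q=0 u=0 clk=0 x=0 y=1 n0=1
t18.Δ0 p=0 v=1 z=1 r=1 q=0 u=0 clk=0 x=0 y=1 n0=1
t18.Δ1 p=0 v=1 z=1 r=1 q=0 u=0 clk=1 x=0 y=1 n0=1
t18.Δ2 p=0 v=1 z=1 r=0 q=0 u=0 clk=1 x=0 y=1 n0=1

1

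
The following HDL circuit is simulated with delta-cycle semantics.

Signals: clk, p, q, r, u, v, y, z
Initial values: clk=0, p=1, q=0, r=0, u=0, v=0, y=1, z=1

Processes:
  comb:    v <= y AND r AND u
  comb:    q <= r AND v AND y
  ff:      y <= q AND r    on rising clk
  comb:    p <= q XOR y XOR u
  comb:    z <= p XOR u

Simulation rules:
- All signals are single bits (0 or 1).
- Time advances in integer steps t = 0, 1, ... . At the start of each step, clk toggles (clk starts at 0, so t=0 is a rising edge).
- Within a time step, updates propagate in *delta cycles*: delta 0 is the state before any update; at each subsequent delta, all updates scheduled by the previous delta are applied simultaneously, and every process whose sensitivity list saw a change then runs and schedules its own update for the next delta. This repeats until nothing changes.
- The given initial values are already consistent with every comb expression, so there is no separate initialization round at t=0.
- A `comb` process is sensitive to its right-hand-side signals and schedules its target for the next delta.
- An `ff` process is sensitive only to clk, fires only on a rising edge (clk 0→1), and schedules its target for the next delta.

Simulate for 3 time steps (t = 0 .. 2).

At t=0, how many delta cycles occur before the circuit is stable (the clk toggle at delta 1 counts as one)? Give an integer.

t0.Δ0 p=1 v=0 z=1 y=1 clk=0 u=0 r=0 q=0
t0.Δ1 p=1 v=0 z=1 y=1 clk=1 u=0 r=0 q=0
t0.Δ2 p=1 v=0 z=1 y=0 clk=1 u=0 r=0 q=0
t0.Δ3 p=0 v=0 z=1 y=0 clk=1 u=0 r=0 q=0
t0.Δ4 p=0 v=0 z=0 y=0 clk=1 u=0 r=0 q=0
t1.Δ0 p=0 v=0 z=0 y=0 clk=1 u=0 r=0 q=0
t1.Δ1 p=0 v=0 z=0 y=0 clk=0 u=0 r=0 q=0
t2.Δ0 p=0 v=0 z=0 y=0 clk=0 u=0 r=0 q=0
t2.Δ1 p=0 v=0 z=0 y=0 clk=1 u=0 r=0 q=0

4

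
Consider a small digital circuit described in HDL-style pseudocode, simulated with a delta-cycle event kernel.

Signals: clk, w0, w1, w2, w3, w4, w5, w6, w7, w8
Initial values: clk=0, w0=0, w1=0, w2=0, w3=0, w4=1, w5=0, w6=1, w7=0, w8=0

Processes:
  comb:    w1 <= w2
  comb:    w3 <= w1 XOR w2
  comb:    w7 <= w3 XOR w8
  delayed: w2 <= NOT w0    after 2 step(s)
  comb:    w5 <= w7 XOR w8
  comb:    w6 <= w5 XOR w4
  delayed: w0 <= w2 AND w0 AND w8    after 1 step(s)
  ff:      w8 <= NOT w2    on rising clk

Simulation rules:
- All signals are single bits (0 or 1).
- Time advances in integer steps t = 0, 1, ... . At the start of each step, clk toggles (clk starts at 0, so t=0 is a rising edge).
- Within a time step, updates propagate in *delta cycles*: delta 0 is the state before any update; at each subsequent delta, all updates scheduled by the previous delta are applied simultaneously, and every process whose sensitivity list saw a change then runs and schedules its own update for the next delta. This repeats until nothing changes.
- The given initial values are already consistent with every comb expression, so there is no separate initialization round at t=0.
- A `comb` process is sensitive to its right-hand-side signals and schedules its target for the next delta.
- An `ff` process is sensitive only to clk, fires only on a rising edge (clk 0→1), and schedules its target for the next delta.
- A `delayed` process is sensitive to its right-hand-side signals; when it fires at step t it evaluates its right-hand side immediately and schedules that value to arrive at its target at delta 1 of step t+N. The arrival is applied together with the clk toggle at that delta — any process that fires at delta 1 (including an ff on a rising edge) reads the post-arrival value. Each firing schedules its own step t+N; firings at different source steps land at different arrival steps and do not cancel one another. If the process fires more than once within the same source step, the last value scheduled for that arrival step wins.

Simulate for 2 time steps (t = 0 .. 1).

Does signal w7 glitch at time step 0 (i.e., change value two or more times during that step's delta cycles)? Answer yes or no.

no

t0.Δ0 w4=1 w0=0 w8=0 w1=0 clk=0 w3=0 w6=1 w5=0 w2=0 w7=0
t0.Δ1 w4=1 w0=0 w8=0 w1=0 clk=1 w3=0 w6=1 w5=0 w2=0 w7=0
t0.Δ2 w4=1 w0=0 w8=1 w1=0 clk=1 w3=0 w6=1 w5=0 w2=0 w7=0
t0.Δ3 w4=1 w0=0 w8=1 w1=0 clk=1 w3=0 w6=1 w5=1 w2=0 w7=1
t0.Δ4 w4=1 w0=0 w8=1 w1=0 clk=1 w3=0 w6=0 w5=0 w2=0 w7=1
t0.Δ5 w4=1 w0=0 w8=1 w1=0 clk=1 w3=0 w6=1 w5=0 w2=0 w7=1
t1.Δ0 w4=1 w0=0 w8=1 w1=0 clk=1 w3=0 w6=1 w5=0 w2=0 w7=1
t1.Δ1 w4=1 w0=0 w8=1 w1=0 clk=0 w3=0 w6=1 w5=0 w2=0 w7=1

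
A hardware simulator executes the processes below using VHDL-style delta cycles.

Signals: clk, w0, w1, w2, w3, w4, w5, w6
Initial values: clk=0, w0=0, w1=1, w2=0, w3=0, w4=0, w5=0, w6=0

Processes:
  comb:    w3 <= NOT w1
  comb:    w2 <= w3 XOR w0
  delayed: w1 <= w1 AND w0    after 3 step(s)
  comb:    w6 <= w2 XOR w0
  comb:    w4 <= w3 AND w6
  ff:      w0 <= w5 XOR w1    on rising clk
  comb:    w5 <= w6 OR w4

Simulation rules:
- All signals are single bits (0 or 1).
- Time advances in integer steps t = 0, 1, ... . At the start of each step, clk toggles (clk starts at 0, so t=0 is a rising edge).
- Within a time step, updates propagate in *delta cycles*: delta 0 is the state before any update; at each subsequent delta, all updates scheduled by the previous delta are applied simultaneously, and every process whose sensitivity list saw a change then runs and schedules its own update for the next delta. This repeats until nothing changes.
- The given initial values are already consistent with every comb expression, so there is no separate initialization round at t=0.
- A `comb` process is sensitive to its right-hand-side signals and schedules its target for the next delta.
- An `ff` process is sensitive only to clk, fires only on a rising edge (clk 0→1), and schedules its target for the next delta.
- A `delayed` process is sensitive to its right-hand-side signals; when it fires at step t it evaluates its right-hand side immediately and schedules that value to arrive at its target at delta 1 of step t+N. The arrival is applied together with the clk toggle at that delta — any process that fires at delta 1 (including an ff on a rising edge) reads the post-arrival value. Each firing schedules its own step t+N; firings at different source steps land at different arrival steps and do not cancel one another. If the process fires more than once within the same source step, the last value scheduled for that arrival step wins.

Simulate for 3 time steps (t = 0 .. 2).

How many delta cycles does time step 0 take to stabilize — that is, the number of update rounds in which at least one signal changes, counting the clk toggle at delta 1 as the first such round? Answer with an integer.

5

t=0 Δ0: w6=0 clk=0 w5=0 w3=0 w0=0 w2=0 w1=1 w4=0
  Δ1: clk:0→1
  Δ2: w0:0→1
  Δ3: w6:0→1, w2:0→1
  Δ4: w6:1→0, w5:0→1
  Δ5: w5:1→0
  (5Δ to stable)
t=1 Δ0: w6=0 clk=1 w5=0 w3=0 w0=1 w2=1 w1=1 w4=0
  Δ1: clk:1→0
  (1Δ to stable)
t=2 Δ0: w6=0 clk=0 w5=0 w3=0 w0=1 w2=1 w1=1 w4=0
  Δ1: clk:0→1
  (1Δ to stable)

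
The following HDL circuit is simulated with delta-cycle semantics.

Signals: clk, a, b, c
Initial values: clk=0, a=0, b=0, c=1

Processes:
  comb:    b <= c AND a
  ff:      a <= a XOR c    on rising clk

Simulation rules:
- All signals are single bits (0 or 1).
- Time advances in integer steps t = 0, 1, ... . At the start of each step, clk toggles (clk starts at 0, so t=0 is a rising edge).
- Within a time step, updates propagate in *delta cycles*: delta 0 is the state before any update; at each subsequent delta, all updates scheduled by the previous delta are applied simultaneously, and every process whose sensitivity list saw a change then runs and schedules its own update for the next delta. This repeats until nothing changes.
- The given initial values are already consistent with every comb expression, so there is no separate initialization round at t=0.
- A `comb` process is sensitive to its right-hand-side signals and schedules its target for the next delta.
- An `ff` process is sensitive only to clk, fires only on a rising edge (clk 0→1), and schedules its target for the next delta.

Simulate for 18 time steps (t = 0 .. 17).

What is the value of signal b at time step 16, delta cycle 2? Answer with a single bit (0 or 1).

t0.Δ0 clk=0 a=0 c=1 b=0
t0.Δ1 clk=1 a=0 c=1 b=0
t0.Δ2 clk=1 a=1 c=1 b=0
t0.Δ3 clk=1 a=1 c=1 b=1
t1.Δ0 clk=1 a=1 c=1 b=1
t1.Δ1 clk=0 a=1 c=1 b=1
t2.Δ0 clk=0 a=1 c=1 b=1
t2.Δ1 clk=1 a=1 c=1 b=1
t2.Δ2 clk=1 a=0 c=1 b=1
t2.Δ3 clk=1 a=0 c=1 b=0
t3.Δ0 clk=1 a=0 c=1 b=0
t3.Δ1 clk=0 a=0 c=1 b=0
t4.Δ0 clk=0 a=0 c=1 b=0
t4.Δ1 clk=1 a=0 c=1 b=0
t4.Δ2 clk=1 a=1 c=1 b=0
t4.Δ3 clk=1 a=1 c=1 b=1
t5.Δ0 clk=1 a=1 c=1 b=1
t5.Δ1 clk=0 a=1 c=1 b=1
t6.Δ0 clk=0 a=1 c=1 b=1
t6.Δ1 clk=1 a=1 c=1 b=1
t6.Δ2 clk=1 a=0 c=1 b=1
t6.Δ3 clk=1 a=0 c=1 b=0
t7.Δ0 clk=1 a=0 c=1 b=0
t7.Δ1 clk=0 a=0 c=1 b=0
t8.Δ0 clk=0 a=0 c=1 b=0
t8.Δ1 clk=1 a=0 c=1 b=0
t8.Δ2 clk=1 a=1 c=1 b=0
t8.Δ3 clk=1 a=1 c=1 b=1
t9.Δ0 clk=1 a=1 c=1 b=1
t9.Δ1 clk=0 a=1 c=1 b=1
t10.Δ0 clk=0 a=1 c=1 b=1
t10.Δ1 clk=1 a=1 c=1 b=1
t10.Δ2 clk=1 a=0 c=1 b=1
t10.Δ3 clk=1 a=0 c=1 b=0
t11.Δ0 clk=1 a=0 c=1 b=0
t11.Δ1 clk=0 a=0 c=1 b=0
t12.Δ0 clk=0 a=0 c=1 b=0
t12.Δ1 clk=1 a=0 c=1 b=0
t12.Δ2 clk=1 a=1 c=1 b=0
t12.Δ3 clk=1 a=1 c=1 b=1
t13.Δ0 clk=1 a=1 c=1 b=1
t13.Δ1 clk=0 a=1 c=1 b=1
t14.Δ0 clk=0 a=1 c=1 b=1
t14.Δ1 clk=1 a=1 c=1 b=1
t14.Δ2 clk=1 a=0 c=1 b=1
t14.Δ3 clk=1 a=0 c=1 b=0
t15.Δ0 clk=1 a=0 c=1 b=0
t15.Δ1 clk=0 a=0 c=1 b=0
t16.Δ0 clk=0 a=0 c=1 b=0
t16.Δ1 clk=1 a=0 c=1 b=0
t16.Δ2 clk=1 a=1 c=1 b=0
t16.Δ3 clk=1 a=1 c=1 b=1
t17.Δ0 clk=1 a=1 c=1 b=1
t17.Δ1 clk=0 a=1 c=1 b=1

0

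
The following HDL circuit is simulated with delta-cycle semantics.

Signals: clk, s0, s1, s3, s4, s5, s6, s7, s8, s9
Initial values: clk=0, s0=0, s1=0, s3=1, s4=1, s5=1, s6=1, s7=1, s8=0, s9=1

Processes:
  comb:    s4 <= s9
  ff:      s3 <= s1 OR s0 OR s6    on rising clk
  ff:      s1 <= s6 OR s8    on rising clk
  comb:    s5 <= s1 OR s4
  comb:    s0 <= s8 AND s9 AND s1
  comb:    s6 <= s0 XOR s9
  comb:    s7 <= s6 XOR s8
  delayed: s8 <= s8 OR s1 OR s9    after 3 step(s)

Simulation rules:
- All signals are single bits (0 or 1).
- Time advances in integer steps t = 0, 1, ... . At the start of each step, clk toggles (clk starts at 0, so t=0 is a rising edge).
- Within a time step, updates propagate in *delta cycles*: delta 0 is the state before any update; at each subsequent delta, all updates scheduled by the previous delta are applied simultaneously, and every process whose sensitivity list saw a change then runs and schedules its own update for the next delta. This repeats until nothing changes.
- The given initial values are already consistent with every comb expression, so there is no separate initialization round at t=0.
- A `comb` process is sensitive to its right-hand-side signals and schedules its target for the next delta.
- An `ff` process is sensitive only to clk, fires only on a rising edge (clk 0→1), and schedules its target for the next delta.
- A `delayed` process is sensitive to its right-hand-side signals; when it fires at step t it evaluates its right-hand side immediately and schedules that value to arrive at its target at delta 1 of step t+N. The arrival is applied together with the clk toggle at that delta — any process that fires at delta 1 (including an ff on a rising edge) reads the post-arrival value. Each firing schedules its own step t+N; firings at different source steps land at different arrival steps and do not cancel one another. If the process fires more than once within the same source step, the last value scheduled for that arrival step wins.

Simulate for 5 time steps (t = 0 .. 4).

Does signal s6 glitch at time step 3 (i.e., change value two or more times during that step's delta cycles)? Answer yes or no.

t0.Δ0 s6=1 s3=1 s1=0 s9=1 s7=1 s0=0 clk=0 s4=1 s5=1 s8=0
t0.Δ1 s6=1 s3=1 s1=0 s9=1 s7=1 s0=0 clk=1 s4=1 s5=1 s8=0
t0.Δ2 s6=1 s3=1 s1=1 s9=1 s7=1 s0=0 clk=1 s4=1 s5=1 s8=0
t1.Δ0 s6=1 s3=1 s1=1 s9=1 s7=1 s0=0 clk=1 s4=1 s5=1 s8=0
t1.Δ1 s6=1 s3=1 s1=1 s9=1 s7=1 s0=0 clk=0 s4=1 s5=1 s8=0
t2.Δ0 s6=1 s3=1 s1=1 s9=1 s7=1 s0=0 clk=0 s4=1 s5=1 s8=0
t2.Δ1 s6=1 s3=1 s1=1 s9=1 s7=1 s0=0 clk=1 s4=1 s5=1 s8=0
t3.Δ0 s6=1 s3=1 s1=1 s9=1 s7=1 s0=0 clk=1 s4=1 s5=1 s8=0
t3.Δ1 s6=1 s3=1 s1=1 s9=1 s7=1 s0=0 clk=0 s4=1 s5=1 s8=1
t3.Δ2 s6=1 s3=1 s1=1 s9=1 s7=0 s0=1 clk=0 s4=1 s5=1 s8=1
t3.Δ3 s6=0 s3=1 s1=1 s9=1 s7=0 s0=1 clk=0 s4=1 s5=1 s8=1
t3.Δ4 s6=0 s3=1 s1=1 s9=1 s7=1 s0=1 clk=0 s4=1 s5=1 s8=1
t4.Δ0 s6=0 s3=1 s1=1 s9=1 s7=1 s0=1 clk=0 s4=1 s5=1 s8=1
t4.Δ1 s6=0 s3=1 s1=1 s9=1 s7=1 s0=1 clk=1 s4=1 s5=1 s8=1

no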